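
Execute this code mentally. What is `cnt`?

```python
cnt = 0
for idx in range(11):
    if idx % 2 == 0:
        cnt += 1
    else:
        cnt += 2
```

Let's trace through this code step by step.

Initialize: cnt = 0
Entering loop: for idx in range(11):

After execution: cnt = 16
16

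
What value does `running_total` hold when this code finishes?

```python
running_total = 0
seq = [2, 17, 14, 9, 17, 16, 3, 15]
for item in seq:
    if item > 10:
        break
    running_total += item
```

Let's trace through this code step by step.

Initialize: running_total = 0
Initialize: seq = [2, 17, 14, 9, 17, 16, 3, 15]
Entering loop: for item in seq:

After execution: running_total = 2
2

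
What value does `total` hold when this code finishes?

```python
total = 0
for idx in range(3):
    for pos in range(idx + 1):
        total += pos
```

Let's trace through this code step by step.

Initialize: total = 0
Entering loop: for idx in range(3):

After execution: total = 4
4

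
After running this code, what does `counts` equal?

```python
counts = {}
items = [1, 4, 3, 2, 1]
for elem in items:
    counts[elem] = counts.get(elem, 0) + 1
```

Let's trace through this code step by step.

Initialize: counts = {}
Initialize: items = [1, 4, 3, 2, 1]
Entering loop: for elem in items:

After execution: counts = {1: 2, 4: 1, 3: 1, 2: 1}
{1: 2, 4: 1, 3: 1, 2: 1}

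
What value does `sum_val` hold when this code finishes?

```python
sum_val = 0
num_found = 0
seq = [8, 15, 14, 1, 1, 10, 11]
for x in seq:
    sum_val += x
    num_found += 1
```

Let's trace through this code step by step.

Initialize: sum_val = 0
Initialize: num_found = 0
Initialize: seq = [8, 15, 14, 1, 1, 10, 11]
Entering loop: for x in seq:

After execution: sum_val = 60
60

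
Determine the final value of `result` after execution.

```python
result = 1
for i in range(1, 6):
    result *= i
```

Let's trace through this code step by step.

Initialize: result = 1
Entering loop: for i in range(1, 6):

After execution: result = 120
120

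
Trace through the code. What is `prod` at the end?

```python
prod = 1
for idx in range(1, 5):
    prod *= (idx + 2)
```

Let's trace through this code step by step.

Initialize: prod = 1
Entering loop: for idx in range(1, 5):

After execution: prod = 360
360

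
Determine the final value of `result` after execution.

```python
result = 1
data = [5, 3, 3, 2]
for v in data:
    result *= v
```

Let's trace through this code step by step.

Initialize: result = 1
Initialize: data = [5, 3, 3, 2]
Entering loop: for v in data:

After execution: result = 90
90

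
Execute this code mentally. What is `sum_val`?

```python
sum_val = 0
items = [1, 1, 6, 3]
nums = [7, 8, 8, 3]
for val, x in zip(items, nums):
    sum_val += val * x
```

Let's trace through this code step by step.

Initialize: sum_val = 0
Initialize: items = [1, 1, 6, 3]
Initialize: nums = [7, 8, 8, 3]
Entering loop: for val, x in zip(items, nums):

After execution: sum_val = 72
72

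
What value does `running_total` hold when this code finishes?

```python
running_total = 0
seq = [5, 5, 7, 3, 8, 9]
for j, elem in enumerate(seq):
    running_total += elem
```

Let's trace through this code step by step.

Initialize: running_total = 0
Initialize: seq = [5, 5, 7, 3, 8, 9]
Entering loop: for j, elem in enumerate(seq):

After execution: running_total = 37
37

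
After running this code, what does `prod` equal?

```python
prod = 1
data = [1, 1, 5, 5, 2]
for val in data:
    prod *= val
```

Let's trace through this code step by step.

Initialize: prod = 1
Initialize: data = [1, 1, 5, 5, 2]
Entering loop: for val in data:

After execution: prod = 50
50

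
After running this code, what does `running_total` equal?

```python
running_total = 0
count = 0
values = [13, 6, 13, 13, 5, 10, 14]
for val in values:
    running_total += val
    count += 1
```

Let's trace through this code step by step.

Initialize: running_total = 0
Initialize: count = 0
Initialize: values = [13, 6, 13, 13, 5, 10, 14]
Entering loop: for val in values:

After execution: running_total = 74
74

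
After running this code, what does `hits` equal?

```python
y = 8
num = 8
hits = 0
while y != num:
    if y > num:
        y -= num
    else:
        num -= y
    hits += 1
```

Let's trace through this code step by step.

Initialize: y = 8
Initialize: num = 8
Initialize: hits = 0
Entering loop: while y != num:

After execution: hits = 0
0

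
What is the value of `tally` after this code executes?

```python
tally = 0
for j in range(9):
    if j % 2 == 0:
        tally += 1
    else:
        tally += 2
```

Let's trace through this code step by step.

Initialize: tally = 0
Entering loop: for j in range(9):

After execution: tally = 13
13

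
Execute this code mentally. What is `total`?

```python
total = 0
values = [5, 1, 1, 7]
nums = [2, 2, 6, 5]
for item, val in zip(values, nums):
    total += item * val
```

Let's trace through this code step by step.

Initialize: total = 0
Initialize: values = [5, 1, 1, 7]
Initialize: nums = [2, 2, 6, 5]
Entering loop: for item, val in zip(values, nums):

After execution: total = 53
53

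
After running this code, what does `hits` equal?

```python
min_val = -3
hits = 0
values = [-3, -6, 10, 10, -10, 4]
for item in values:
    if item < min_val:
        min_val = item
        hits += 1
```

Let's trace through this code step by step.

Initialize: min_val = -3
Initialize: hits = 0
Initialize: values = [-3, -6, 10, 10, -10, 4]
Entering loop: for item in values:

After execution: hits = 2
2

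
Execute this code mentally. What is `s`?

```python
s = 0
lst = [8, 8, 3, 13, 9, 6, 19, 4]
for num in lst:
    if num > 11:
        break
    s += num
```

Let's trace through this code step by step.

Initialize: s = 0
Initialize: lst = [8, 8, 3, 13, 9, 6, 19, 4]
Entering loop: for num in lst:

After execution: s = 19
19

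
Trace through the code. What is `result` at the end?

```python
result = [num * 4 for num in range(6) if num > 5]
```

Let's trace through this code step by step.

Initialize: result = [num * 4 for num in range(6) if num > 5]

After execution: result = []
[]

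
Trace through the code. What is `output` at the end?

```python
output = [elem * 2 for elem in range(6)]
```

Let's trace through this code step by step.

Initialize: output = [elem * 2 for elem in range(6)]

After execution: output = [0, 2, 4, 6, 8, 10]
[0, 2, 4, 6, 8, 10]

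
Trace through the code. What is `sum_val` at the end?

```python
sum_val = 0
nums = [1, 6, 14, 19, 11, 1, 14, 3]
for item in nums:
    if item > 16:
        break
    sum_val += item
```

Let's trace through this code step by step.

Initialize: sum_val = 0
Initialize: nums = [1, 6, 14, 19, 11, 1, 14, 3]
Entering loop: for item in nums:

After execution: sum_val = 21
21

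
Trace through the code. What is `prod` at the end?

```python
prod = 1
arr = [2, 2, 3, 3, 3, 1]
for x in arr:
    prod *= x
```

Let's trace through this code step by step.

Initialize: prod = 1
Initialize: arr = [2, 2, 3, 3, 3, 1]
Entering loop: for x in arr:

After execution: prod = 108
108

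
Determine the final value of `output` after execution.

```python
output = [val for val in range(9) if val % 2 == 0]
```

Let's trace through this code step by step.

Initialize: output = [val for val in range(9) if val % 2 == 0]

After execution: output = [0, 2, 4, 6, 8]
[0, 2, 4, 6, 8]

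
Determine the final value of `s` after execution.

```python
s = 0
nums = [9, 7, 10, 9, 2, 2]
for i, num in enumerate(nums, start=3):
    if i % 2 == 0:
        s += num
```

Let's trace through this code step by step.

Initialize: s = 0
Initialize: nums = [9, 7, 10, 9, 2, 2]
Entering loop: for i, num in enumerate(nums, start=3):

After execution: s = 18
18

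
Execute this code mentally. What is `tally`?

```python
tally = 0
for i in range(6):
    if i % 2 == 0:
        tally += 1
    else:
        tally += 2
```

Let's trace through this code step by step.

Initialize: tally = 0
Entering loop: for i in range(6):

After execution: tally = 9
9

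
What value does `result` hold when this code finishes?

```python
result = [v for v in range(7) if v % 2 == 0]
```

Let's trace through this code step by step.

Initialize: result = [v for v in range(7) if v % 2 == 0]

After execution: result = [0, 2, 4, 6]
[0, 2, 4, 6]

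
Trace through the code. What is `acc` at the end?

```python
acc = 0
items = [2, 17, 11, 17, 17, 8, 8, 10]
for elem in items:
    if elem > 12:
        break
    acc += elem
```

Let's trace through this code step by step.

Initialize: acc = 0
Initialize: items = [2, 17, 11, 17, 17, 8, 8, 10]
Entering loop: for elem in items:

After execution: acc = 2
2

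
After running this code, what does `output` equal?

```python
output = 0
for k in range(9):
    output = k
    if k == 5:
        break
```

Let's trace through this code step by step.

Initialize: output = 0
Entering loop: for k in range(9):

After execution: output = 5
5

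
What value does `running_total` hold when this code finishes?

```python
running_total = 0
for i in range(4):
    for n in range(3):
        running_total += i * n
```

Let's trace through this code step by step.

Initialize: running_total = 0
Entering loop: for i in range(4):

After execution: running_total = 18
18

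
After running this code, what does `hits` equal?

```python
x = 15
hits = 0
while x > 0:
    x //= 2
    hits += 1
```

Let's trace through this code step by step.

Initialize: x = 15
Initialize: hits = 0
Entering loop: while x > 0:

After execution: hits = 4
4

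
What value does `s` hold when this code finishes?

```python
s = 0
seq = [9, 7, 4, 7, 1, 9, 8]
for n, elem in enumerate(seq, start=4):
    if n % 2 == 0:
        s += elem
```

Let's trace through this code step by step.

Initialize: s = 0
Initialize: seq = [9, 7, 4, 7, 1, 9, 8]
Entering loop: for n, elem in enumerate(seq, start=4):

After execution: s = 22
22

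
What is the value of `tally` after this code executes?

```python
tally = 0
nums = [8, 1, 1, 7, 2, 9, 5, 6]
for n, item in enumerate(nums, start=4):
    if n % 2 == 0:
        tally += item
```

Let's trace through this code step by step.

Initialize: tally = 0
Initialize: nums = [8, 1, 1, 7, 2, 9, 5, 6]
Entering loop: for n, item in enumerate(nums, start=4):

After execution: tally = 16
16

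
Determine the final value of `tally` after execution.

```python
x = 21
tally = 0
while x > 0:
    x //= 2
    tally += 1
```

Let's trace through this code step by step.

Initialize: x = 21
Initialize: tally = 0
Entering loop: while x > 0:

After execution: tally = 5
5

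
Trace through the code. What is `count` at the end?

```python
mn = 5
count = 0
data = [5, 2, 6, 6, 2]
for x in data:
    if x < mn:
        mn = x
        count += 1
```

Let's trace through this code step by step.

Initialize: mn = 5
Initialize: count = 0
Initialize: data = [5, 2, 6, 6, 2]
Entering loop: for x in data:

After execution: count = 1
1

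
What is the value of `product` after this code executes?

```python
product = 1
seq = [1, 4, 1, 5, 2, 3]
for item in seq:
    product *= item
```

Let's trace through this code step by step.

Initialize: product = 1
Initialize: seq = [1, 4, 1, 5, 2, 3]
Entering loop: for item in seq:

After execution: product = 120
120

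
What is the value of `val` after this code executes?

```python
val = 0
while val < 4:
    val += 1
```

Let's trace through this code step by step.

Initialize: val = 0
Entering loop: while val < 4:

After execution: val = 4
4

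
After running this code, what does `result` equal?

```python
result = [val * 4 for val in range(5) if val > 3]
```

Let's trace through this code step by step.

Initialize: result = [val * 4 for val in range(5) if val > 3]

After execution: result = [16]
[16]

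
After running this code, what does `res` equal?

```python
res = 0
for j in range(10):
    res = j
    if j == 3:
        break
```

Let's trace through this code step by step.

Initialize: res = 0
Entering loop: for j in range(10):

After execution: res = 3
3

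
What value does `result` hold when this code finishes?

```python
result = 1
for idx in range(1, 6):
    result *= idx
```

Let's trace through this code step by step.

Initialize: result = 1
Entering loop: for idx in range(1, 6):

After execution: result = 120
120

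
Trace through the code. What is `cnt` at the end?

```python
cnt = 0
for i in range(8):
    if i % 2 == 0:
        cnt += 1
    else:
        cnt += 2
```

Let's trace through this code step by step.

Initialize: cnt = 0
Entering loop: for i in range(8):

After execution: cnt = 12
12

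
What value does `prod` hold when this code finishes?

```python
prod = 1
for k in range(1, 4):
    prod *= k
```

Let's trace through this code step by step.

Initialize: prod = 1
Entering loop: for k in range(1, 4):

After execution: prod = 6
6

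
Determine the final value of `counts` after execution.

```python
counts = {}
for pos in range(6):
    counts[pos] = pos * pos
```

Let's trace through this code step by step.

Initialize: counts = {}
Entering loop: for pos in range(6):

After execution: counts = {0: 0, 1: 1, 2: 4, 3: 9, 4: 16, 5: 25}
{0: 0, 1: 1, 2: 4, 3: 9, 4: 16, 5: 25}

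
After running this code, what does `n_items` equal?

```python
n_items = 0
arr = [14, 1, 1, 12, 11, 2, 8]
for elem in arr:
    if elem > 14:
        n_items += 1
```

Let's trace through this code step by step.

Initialize: n_items = 0
Initialize: arr = [14, 1, 1, 12, 11, 2, 8]
Entering loop: for elem in arr:

After execution: n_items = 0
0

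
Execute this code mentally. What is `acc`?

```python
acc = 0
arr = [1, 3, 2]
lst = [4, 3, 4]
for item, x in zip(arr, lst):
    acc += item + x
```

Let's trace through this code step by step.

Initialize: acc = 0
Initialize: arr = [1, 3, 2]
Initialize: lst = [4, 3, 4]
Entering loop: for item, x in zip(arr, lst):

After execution: acc = 17
17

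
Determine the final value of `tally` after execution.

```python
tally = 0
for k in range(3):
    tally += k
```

Let's trace through this code step by step.

Initialize: tally = 0
Entering loop: for k in range(3):

After execution: tally = 3
3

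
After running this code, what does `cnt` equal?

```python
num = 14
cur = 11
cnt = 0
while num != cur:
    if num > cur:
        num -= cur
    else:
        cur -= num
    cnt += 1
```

Let's trace through this code step by step.

Initialize: num = 14
Initialize: cur = 11
Initialize: cnt = 0
Entering loop: while num != cur:

After execution: cnt = 6
6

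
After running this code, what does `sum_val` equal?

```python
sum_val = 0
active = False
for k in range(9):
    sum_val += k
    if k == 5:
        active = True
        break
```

Let's trace through this code step by step.

Initialize: sum_val = 0
Initialize: active = False
Entering loop: for k in range(9):

After execution: sum_val = 15
15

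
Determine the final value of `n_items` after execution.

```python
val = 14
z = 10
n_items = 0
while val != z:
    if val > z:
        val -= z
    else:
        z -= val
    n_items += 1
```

Let's trace through this code step by step.

Initialize: val = 14
Initialize: z = 10
Initialize: n_items = 0
Entering loop: while val != z:

After execution: n_items = 4
4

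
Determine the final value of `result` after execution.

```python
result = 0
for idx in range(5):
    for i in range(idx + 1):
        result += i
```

Let's trace through this code step by step.

Initialize: result = 0
Entering loop: for idx in range(5):

After execution: result = 20
20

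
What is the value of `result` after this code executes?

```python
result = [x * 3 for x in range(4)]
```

Let's trace through this code step by step.

Initialize: result = [x * 3 for x in range(4)]

After execution: result = [0, 3, 6, 9]
[0, 3, 6, 9]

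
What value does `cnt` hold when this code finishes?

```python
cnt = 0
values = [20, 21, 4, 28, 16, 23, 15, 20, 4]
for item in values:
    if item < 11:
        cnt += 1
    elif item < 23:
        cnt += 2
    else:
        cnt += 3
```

Let's trace through this code step by step.

Initialize: cnt = 0
Initialize: values = [20, 21, 4, 28, 16, 23, 15, 20, 4]
Entering loop: for item in values:

After execution: cnt = 18
18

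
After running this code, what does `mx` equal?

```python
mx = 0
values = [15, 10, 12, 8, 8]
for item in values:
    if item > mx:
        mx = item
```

Let's trace through this code step by step.

Initialize: mx = 0
Initialize: values = [15, 10, 12, 8, 8]
Entering loop: for item in values:

After execution: mx = 15
15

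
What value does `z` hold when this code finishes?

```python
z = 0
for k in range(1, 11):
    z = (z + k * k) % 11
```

Let's trace through this code step by step.

Initialize: z = 0
Entering loop: for k in range(1, 11):

After execution: z = 0
0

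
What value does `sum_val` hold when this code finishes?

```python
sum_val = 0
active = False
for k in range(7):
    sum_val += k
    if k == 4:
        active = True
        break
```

Let's trace through this code step by step.

Initialize: sum_val = 0
Initialize: active = False
Entering loop: for k in range(7):

After execution: sum_val = 10
10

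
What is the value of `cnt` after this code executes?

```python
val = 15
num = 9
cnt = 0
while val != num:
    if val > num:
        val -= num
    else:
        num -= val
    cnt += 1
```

Let's trace through this code step by step.

Initialize: val = 15
Initialize: num = 9
Initialize: cnt = 0
Entering loop: while val != num:

After execution: cnt = 3
3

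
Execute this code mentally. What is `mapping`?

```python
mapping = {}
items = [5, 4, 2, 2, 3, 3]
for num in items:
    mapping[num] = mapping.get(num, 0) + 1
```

Let's trace through this code step by step.

Initialize: mapping = {}
Initialize: items = [5, 4, 2, 2, 3, 3]
Entering loop: for num in items:

After execution: mapping = {5: 1, 4: 1, 2: 2, 3: 2}
{5: 1, 4: 1, 2: 2, 3: 2}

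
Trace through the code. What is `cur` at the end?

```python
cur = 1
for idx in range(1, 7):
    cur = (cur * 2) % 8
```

Let's trace through this code step by step.

Initialize: cur = 1
Entering loop: for idx in range(1, 7):

After execution: cur = 0
0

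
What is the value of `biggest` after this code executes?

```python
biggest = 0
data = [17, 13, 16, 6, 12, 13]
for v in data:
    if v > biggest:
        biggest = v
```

Let's trace through this code step by step.

Initialize: biggest = 0
Initialize: data = [17, 13, 16, 6, 12, 13]
Entering loop: for v in data:

After execution: biggest = 17
17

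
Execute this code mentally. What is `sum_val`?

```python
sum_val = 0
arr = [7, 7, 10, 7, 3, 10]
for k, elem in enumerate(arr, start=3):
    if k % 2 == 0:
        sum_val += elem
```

Let's trace through this code step by step.

Initialize: sum_val = 0
Initialize: arr = [7, 7, 10, 7, 3, 10]
Entering loop: for k, elem in enumerate(arr, start=3):

After execution: sum_val = 24
24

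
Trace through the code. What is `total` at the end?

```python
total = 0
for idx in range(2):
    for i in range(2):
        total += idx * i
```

Let's trace through this code step by step.

Initialize: total = 0
Entering loop: for idx in range(2):

After execution: total = 1
1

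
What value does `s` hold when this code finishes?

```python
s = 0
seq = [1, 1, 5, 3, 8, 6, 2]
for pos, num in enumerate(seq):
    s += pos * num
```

Let's trace through this code step by step.

Initialize: s = 0
Initialize: seq = [1, 1, 5, 3, 8, 6, 2]
Entering loop: for pos, num in enumerate(seq):

After execution: s = 94
94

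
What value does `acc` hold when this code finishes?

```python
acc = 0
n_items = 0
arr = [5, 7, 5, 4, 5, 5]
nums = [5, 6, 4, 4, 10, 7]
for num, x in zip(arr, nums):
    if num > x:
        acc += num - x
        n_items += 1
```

Let's trace through this code step by step.

Initialize: acc = 0
Initialize: n_items = 0
Initialize: arr = [5, 7, 5, 4, 5, 5]
Initialize: nums = [5, 6, 4, 4, 10, 7]
Entering loop: for num, x in zip(arr, nums):

After execution: acc = 2
2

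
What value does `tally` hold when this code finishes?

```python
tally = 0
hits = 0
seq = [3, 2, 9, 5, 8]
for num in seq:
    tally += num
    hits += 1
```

Let's trace through this code step by step.

Initialize: tally = 0
Initialize: hits = 0
Initialize: seq = [3, 2, 9, 5, 8]
Entering loop: for num in seq:

After execution: tally = 27
27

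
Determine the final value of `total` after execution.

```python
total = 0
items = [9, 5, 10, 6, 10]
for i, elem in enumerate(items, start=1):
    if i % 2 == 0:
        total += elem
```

Let's trace through this code step by step.

Initialize: total = 0
Initialize: items = [9, 5, 10, 6, 10]
Entering loop: for i, elem in enumerate(items, start=1):

After execution: total = 11
11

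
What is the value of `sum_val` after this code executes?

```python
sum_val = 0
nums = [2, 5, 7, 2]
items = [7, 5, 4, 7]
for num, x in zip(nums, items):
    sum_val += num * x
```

Let's trace through this code step by step.

Initialize: sum_val = 0
Initialize: nums = [2, 5, 7, 2]
Initialize: items = [7, 5, 4, 7]
Entering loop: for num, x in zip(nums, items):

After execution: sum_val = 81
81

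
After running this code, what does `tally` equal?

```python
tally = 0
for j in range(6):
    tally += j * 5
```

Let's trace through this code step by step.

Initialize: tally = 0
Entering loop: for j in range(6):

After execution: tally = 75
75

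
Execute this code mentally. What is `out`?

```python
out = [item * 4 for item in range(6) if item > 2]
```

Let's trace through this code step by step.

Initialize: out = [item * 4 for item in range(6) if item > 2]

After execution: out = [12, 16, 20]
[12, 16, 20]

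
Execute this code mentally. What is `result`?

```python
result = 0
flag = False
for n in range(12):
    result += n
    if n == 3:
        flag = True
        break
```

Let's trace through this code step by step.

Initialize: result = 0
Initialize: flag = False
Entering loop: for n in range(12):

After execution: result = 6
6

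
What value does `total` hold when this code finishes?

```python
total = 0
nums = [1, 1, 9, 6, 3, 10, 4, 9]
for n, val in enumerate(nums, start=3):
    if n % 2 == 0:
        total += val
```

Let's trace through this code step by step.

Initialize: total = 0
Initialize: nums = [1, 1, 9, 6, 3, 10, 4, 9]
Entering loop: for n, val in enumerate(nums, start=3):

After execution: total = 26
26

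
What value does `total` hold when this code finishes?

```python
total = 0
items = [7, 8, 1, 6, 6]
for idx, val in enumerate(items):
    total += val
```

Let's trace through this code step by step.

Initialize: total = 0
Initialize: items = [7, 8, 1, 6, 6]
Entering loop: for idx, val in enumerate(items):

After execution: total = 28
28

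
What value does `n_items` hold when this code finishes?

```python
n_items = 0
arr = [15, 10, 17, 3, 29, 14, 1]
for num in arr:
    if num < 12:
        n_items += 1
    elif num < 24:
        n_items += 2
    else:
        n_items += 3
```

Let's trace through this code step by step.

Initialize: n_items = 0
Initialize: arr = [15, 10, 17, 3, 29, 14, 1]
Entering loop: for num in arr:

After execution: n_items = 12
12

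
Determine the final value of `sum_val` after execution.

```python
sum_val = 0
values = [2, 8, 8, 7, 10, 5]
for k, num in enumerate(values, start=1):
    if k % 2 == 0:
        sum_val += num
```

Let's trace through this code step by step.

Initialize: sum_val = 0
Initialize: values = [2, 8, 8, 7, 10, 5]
Entering loop: for k, num in enumerate(values, start=1):

After execution: sum_val = 20
20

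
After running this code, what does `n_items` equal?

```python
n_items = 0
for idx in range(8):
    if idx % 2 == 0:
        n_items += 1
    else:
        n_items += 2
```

Let's trace through this code step by step.

Initialize: n_items = 0
Entering loop: for idx in range(8):

After execution: n_items = 12
12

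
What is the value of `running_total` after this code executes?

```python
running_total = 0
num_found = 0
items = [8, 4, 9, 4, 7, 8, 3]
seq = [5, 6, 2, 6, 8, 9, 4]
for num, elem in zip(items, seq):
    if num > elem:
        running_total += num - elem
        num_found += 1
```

Let's trace through this code step by step.

Initialize: running_total = 0
Initialize: num_found = 0
Initialize: items = [8, 4, 9, 4, 7, 8, 3]
Initialize: seq = [5, 6, 2, 6, 8, 9, 4]
Entering loop: for num, elem in zip(items, seq):

After execution: running_total = 10
10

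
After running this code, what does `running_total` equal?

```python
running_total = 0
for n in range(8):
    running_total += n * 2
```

Let's trace through this code step by step.

Initialize: running_total = 0
Entering loop: for n in range(8):

After execution: running_total = 56
56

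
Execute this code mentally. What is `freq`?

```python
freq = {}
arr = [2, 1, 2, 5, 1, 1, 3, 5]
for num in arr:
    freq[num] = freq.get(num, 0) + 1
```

Let's trace through this code step by step.

Initialize: freq = {}
Initialize: arr = [2, 1, 2, 5, 1, 1, 3, 5]
Entering loop: for num in arr:

After execution: freq = {2: 2, 1: 3, 5: 2, 3: 1}
{2: 2, 1: 3, 5: 2, 3: 1}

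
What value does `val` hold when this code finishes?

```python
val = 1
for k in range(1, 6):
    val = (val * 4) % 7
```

Let's trace through this code step by step.

Initialize: val = 1
Entering loop: for k in range(1, 6):

After execution: val = 2
2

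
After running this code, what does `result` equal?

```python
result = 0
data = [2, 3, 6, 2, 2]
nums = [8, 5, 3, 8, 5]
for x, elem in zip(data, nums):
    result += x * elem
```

Let's trace through this code step by step.

Initialize: result = 0
Initialize: data = [2, 3, 6, 2, 2]
Initialize: nums = [8, 5, 3, 8, 5]
Entering loop: for x, elem in zip(data, nums):

After execution: result = 75
75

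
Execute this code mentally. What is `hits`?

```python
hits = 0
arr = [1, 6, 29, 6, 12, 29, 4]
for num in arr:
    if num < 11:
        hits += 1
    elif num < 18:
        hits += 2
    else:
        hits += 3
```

Let's trace through this code step by step.

Initialize: hits = 0
Initialize: arr = [1, 6, 29, 6, 12, 29, 4]
Entering loop: for num in arr:

After execution: hits = 12
12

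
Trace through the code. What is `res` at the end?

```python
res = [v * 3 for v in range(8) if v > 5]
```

Let's trace through this code step by step.

Initialize: res = [v * 3 for v in range(8) if v > 5]

After execution: res = [18, 21]
[18, 21]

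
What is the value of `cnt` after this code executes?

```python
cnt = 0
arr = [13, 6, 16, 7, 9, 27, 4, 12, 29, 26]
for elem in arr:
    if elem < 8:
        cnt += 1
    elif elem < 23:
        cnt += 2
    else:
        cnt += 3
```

Let's trace through this code step by step.

Initialize: cnt = 0
Initialize: arr = [13, 6, 16, 7, 9, 27, 4, 12, 29, 26]
Entering loop: for elem in arr:

After execution: cnt = 20
20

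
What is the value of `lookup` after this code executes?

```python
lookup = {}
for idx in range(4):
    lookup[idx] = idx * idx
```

Let's trace through this code step by step.

Initialize: lookup = {}
Entering loop: for idx in range(4):

After execution: lookup = {0: 0, 1: 1, 2: 4, 3: 9}
{0: 0, 1: 1, 2: 4, 3: 9}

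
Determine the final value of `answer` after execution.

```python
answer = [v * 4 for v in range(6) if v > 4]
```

Let's trace through this code step by step.

Initialize: answer = [v * 4 for v in range(6) if v > 4]

After execution: answer = [20]
[20]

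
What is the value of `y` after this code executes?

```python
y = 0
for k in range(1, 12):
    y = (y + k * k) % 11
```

Let's trace through this code step by step.

Initialize: y = 0
Entering loop: for k in range(1, 12):

After execution: y = 0
0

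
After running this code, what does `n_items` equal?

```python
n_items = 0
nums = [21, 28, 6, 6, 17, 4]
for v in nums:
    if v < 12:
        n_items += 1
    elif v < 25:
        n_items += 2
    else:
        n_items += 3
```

Let's trace through this code step by step.

Initialize: n_items = 0
Initialize: nums = [21, 28, 6, 6, 17, 4]
Entering loop: for v in nums:

After execution: n_items = 10
10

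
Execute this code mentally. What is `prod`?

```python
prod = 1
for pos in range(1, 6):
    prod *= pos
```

Let's trace through this code step by step.

Initialize: prod = 1
Entering loop: for pos in range(1, 6):

After execution: prod = 120
120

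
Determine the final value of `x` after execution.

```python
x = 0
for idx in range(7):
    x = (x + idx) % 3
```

Let's trace through this code step by step.

Initialize: x = 0
Entering loop: for idx in range(7):

After execution: x = 0
0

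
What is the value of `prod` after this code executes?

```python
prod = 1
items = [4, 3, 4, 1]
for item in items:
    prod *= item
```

Let's trace through this code step by step.

Initialize: prod = 1
Initialize: items = [4, 3, 4, 1]
Entering loop: for item in items:

After execution: prod = 48
48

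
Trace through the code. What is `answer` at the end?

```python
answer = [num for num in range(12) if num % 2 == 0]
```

Let's trace through this code step by step.

Initialize: answer = [num for num in range(12) if num % 2 == 0]

After execution: answer = [0, 2, 4, 6, 8, 10]
[0, 2, 4, 6, 8, 10]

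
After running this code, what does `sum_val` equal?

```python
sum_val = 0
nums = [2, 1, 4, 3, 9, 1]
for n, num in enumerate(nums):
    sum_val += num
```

Let's trace through this code step by step.

Initialize: sum_val = 0
Initialize: nums = [2, 1, 4, 3, 9, 1]
Entering loop: for n, num in enumerate(nums):

After execution: sum_val = 20
20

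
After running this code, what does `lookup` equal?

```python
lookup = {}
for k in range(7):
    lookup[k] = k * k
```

Let's trace through this code step by step.

Initialize: lookup = {}
Entering loop: for k in range(7):

After execution: lookup = {0: 0, 1: 1, 2: 4, 3: 9, 4: 16, 5: 25, 6: 36}
{0: 0, 1: 1, 2: 4, 3: 9, 4: 16, 5: 25, 6: 36}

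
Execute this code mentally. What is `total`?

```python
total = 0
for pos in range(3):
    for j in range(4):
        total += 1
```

Let's trace through this code step by step.

Initialize: total = 0
Entering loop: for pos in range(3):

After execution: total = 12
12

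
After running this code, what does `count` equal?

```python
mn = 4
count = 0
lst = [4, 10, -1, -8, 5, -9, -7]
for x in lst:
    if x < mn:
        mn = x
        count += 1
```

Let's trace through this code step by step.

Initialize: mn = 4
Initialize: count = 0
Initialize: lst = [4, 10, -1, -8, 5, -9, -7]
Entering loop: for x in lst:

After execution: count = 3
3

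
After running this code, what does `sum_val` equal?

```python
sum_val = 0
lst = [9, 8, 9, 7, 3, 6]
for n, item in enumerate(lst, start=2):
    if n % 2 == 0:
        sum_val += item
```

Let's trace through this code step by step.

Initialize: sum_val = 0
Initialize: lst = [9, 8, 9, 7, 3, 6]
Entering loop: for n, item in enumerate(lst, start=2):

After execution: sum_val = 21
21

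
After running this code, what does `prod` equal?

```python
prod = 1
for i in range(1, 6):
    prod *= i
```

Let's trace through this code step by step.

Initialize: prod = 1
Entering loop: for i in range(1, 6):

After execution: prod = 120
120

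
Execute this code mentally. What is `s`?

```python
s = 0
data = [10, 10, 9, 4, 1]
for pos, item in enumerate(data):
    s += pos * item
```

Let's trace through this code step by step.

Initialize: s = 0
Initialize: data = [10, 10, 9, 4, 1]
Entering loop: for pos, item in enumerate(data):

After execution: s = 44
44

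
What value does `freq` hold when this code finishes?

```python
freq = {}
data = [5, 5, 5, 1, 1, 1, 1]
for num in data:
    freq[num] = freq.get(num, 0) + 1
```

Let's trace through this code step by step.

Initialize: freq = {}
Initialize: data = [5, 5, 5, 1, 1, 1, 1]
Entering loop: for num in data:

After execution: freq = {5: 3, 1: 4}
{5: 3, 1: 4}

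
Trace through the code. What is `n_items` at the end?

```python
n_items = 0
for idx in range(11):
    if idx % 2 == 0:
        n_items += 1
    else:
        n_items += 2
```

Let's trace through this code step by step.

Initialize: n_items = 0
Entering loop: for idx in range(11):

After execution: n_items = 16
16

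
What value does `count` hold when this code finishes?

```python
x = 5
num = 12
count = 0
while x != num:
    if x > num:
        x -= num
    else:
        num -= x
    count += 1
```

Let's trace through this code step by step.

Initialize: x = 5
Initialize: num = 12
Initialize: count = 0
Entering loop: while x != num:

After execution: count = 5
5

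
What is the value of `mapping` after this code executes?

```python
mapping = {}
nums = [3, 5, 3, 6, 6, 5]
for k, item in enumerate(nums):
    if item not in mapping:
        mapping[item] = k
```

Let's trace through this code step by step.

Initialize: mapping = {}
Initialize: nums = [3, 5, 3, 6, 6, 5]
Entering loop: for k, item in enumerate(nums):

After execution: mapping = {3: 0, 5: 1, 6: 3}
{3: 0, 5: 1, 6: 3}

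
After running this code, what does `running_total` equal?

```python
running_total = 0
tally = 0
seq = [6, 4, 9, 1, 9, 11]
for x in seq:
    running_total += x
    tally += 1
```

Let's trace through this code step by step.

Initialize: running_total = 0
Initialize: tally = 0
Initialize: seq = [6, 4, 9, 1, 9, 11]
Entering loop: for x in seq:

After execution: running_total = 40
40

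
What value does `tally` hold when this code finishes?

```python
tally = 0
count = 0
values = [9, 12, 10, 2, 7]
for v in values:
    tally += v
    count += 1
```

Let's trace through this code step by step.

Initialize: tally = 0
Initialize: count = 0
Initialize: values = [9, 12, 10, 2, 7]
Entering loop: for v in values:

After execution: tally = 40
40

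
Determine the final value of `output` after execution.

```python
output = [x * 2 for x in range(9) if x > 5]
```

Let's trace through this code step by step.

Initialize: output = [x * 2 for x in range(9) if x > 5]

After execution: output = [12, 14, 16]
[12, 14, 16]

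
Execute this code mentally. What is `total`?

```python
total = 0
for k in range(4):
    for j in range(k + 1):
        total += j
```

Let's trace through this code step by step.

Initialize: total = 0
Entering loop: for k in range(4):

After execution: total = 10
10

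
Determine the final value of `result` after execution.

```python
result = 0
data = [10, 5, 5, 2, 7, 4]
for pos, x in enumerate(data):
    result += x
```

Let's trace through this code step by step.

Initialize: result = 0
Initialize: data = [10, 5, 5, 2, 7, 4]
Entering loop: for pos, x in enumerate(data):

After execution: result = 33
33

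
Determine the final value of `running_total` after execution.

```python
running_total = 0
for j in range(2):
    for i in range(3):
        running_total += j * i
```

Let's trace through this code step by step.

Initialize: running_total = 0
Entering loop: for j in range(2):

After execution: running_total = 3
3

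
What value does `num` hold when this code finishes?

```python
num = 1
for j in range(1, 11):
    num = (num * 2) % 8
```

Let's trace through this code step by step.

Initialize: num = 1
Entering loop: for j in range(1, 11):

After execution: num = 0
0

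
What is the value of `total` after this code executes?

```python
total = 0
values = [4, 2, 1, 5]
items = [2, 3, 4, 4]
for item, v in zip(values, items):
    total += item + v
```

Let's trace through this code step by step.

Initialize: total = 0
Initialize: values = [4, 2, 1, 5]
Initialize: items = [2, 3, 4, 4]
Entering loop: for item, v in zip(values, items):

After execution: total = 25
25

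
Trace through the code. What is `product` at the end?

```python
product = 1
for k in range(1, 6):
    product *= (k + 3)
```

Let's trace through this code step by step.

Initialize: product = 1
Entering loop: for k in range(1, 6):

After execution: product = 6720
6720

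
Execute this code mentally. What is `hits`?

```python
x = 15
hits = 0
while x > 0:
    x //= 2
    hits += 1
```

Let's trace through this code step by step.

Initialize: x = 15
Initialize: hits = 0
Entering loop: while x > 0:

After execution: hits = 4
4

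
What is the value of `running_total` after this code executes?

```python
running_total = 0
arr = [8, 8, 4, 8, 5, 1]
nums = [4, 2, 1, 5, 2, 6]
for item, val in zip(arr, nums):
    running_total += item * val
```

Let's trace through this code step by step.

Initialize: running_total = 0
Initialize: arr = [8, 8, 4, 8, 5, 1]
Initialize: nums = [4, 2, 1, 5, 2, 6]
Entering loop: for item, val in zip(arr, nums):

After execution: running_total = 108
108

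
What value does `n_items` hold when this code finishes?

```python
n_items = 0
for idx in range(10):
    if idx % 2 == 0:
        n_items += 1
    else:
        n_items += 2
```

Let's trace through this code step by step.

Initialize: n_items = 0
Entering loop: for idx in range(10):

After execution: n_items = 15
15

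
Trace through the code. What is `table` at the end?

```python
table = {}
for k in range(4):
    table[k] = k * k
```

Let's trace through this code step by step.

Initialize: table = {}
Entering loop: for k in range(4):

After execution: table = {0: 0, 1: 1, 2: 4, 3: 9}
{0: 0, 1: 1, 2: 4, 3: 9}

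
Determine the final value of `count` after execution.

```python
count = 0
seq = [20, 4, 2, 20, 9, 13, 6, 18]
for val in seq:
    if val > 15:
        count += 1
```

Let's trace through this code step by step.

Initialize: count = 0
Initialize: seq = [20, 4, 2, 20, 9, 13, 6, 18]
Entering loop: for val in seq:

After execution: count = 3
3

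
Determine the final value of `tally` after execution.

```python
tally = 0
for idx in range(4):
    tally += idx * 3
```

Let's trace through this code step by step.

Initialize: tally = 0
Entering loop: for idx in range(4):

After execution: tally = 18
18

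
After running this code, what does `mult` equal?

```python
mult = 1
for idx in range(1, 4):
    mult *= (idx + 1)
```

Let's trace through this code step by step.

Initialize: mult = 1
Entering loop: for idx in range(1, 4):

After execution: mult = 24
24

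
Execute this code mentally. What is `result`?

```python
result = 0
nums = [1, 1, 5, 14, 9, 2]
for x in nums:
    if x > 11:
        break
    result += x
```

Let's trace through this code step by step.

Initialize: result = 0
Initialize: nums = [1, 1, 5, 14, 9, 2]
Entering loop: for x in nums:

After execution: result = 7
7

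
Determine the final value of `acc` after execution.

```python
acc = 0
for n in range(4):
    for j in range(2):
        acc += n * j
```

Let's trace through this code step by step.

Initialize: acc = 0
Entering loop: for n in range(4):

After execution: acc = 6
6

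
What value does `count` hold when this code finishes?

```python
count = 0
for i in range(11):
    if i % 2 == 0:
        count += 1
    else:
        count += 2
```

Let's trace through this code step by step.

Initialize: count = 0
Entering loop: for i in range(11):

After execution: count = 16
16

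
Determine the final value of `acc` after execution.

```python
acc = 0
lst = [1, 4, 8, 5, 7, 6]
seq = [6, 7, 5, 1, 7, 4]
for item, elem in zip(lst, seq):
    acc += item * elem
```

Let's trace through this code step by step.

Initialize: acc = 0
Initialize: lst = [1, 4, 8, 5, 7, 6]
Initialize: seq = [6, 7, 5, 1, 7, 4]
Entering loop: for item, elem in zip(lst, seq):

After execution: acc = 152
152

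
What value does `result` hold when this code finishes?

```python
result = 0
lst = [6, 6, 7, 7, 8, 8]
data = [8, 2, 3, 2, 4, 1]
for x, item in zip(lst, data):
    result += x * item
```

Let's trace through this code step by step.

Initialize: result = 0
Initialize: lst = [6, 6, 7, 7, 8, 8]
Initialize: data = [8, 2, 3, 2, 4, 1]
Entering loop: for x, item in zip(lst, data):

After execution: result = 135
135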